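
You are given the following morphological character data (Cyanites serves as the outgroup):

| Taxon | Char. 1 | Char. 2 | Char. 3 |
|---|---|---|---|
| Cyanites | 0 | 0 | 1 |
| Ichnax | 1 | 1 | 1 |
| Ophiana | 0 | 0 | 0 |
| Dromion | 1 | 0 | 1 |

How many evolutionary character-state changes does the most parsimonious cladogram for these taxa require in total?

Character polarity is set by the outgroup: the derived state is whichever differs from the outgroup's state, so for Char. 3 the derived state is '0', and for the remaining characters it is '1'.
Char. 1: derived state '1' in Dromion and Ichnax only — synapomorphy for {Dromion, Ichnax}.
Char. 2: derived state '1' in Ichnax only — an autapomorphy, so it tells us nothing about relationships among taxa.
Char. 3: derived state '0' in Ophiana only — an autapomorphy, so it tells us nothing about relationships among taxa.
Most parsimonious ingroup topology: ((Ichnax,Dromion),Ophiana).
Changes per character on this tree: Char. 1: 1; Char. 2: 1; Char. 3: 1.
Total = 3.

3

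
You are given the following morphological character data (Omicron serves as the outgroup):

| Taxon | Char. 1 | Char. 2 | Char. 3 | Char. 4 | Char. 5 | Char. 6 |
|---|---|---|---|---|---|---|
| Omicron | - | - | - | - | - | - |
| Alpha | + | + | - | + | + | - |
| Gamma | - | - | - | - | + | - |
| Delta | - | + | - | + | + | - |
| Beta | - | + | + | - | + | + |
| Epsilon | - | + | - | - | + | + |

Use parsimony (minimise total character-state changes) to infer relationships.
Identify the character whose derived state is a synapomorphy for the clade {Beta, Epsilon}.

Char. 6

The outgroup has state '-' for every character, so '+' is the derived state throughout.
Char. 1 (derived state '+') is unique to Alpha (autapomorphy; uninformative for grouping).
Only Alpha, Beta, Delta, and Epsilon show the derived state '+' for Char. 2, supporting them as a clade.
Char. 3 (derived state '+') is unique to Beta (autapomorphy; uninformative for grouping).
Char. 4: derived state '+' in Alpha and Delta only — synapomorphy for {Alpha, Delta}.
All ingroup taxa share the derived state '+' for Char. 5; it defines the ingroup but does not resolve relationships within it.
Char. 6: derived state '+' in Beta and Epsilon only — synapomorphy for {Beta, Epsilon}.
Most parsimonious ingroup topology: (((Alpha,Delta),(Beta,Epsilon)),Gamma).
The clade {Beta, Epsilon} is supported by Char. 6: its derived state '+' occurs in exactly those taxa and in no other taxon (including the outgroup).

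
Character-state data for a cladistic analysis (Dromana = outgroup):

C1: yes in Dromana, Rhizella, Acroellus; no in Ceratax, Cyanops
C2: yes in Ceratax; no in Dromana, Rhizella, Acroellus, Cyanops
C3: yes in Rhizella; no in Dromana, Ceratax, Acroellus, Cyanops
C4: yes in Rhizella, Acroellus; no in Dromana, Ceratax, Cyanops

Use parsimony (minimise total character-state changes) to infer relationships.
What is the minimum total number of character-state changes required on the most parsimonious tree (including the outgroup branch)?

4

Character polarity is set by the outgroup: the derived state is whichever differs from the outgroup's state, so for C1 the derived state is 'no', and for the remaining characters it is 'yes'.
C1 (derived state 'no') is shared by Ceratax and Cyanops — a synapomorphy uniting that clade.
C2: derived state 'yes' in Ceratax only — an autapomorphy, so it tells us nothing about relationships among taxa.
C3: derived state 'yes' in Rhizella only — an autapomorphy, so it tells us nothing about relationships among taxa.
Only Acroellus and Rhizella show the derived state 'yes' for C4, supporting them as a clade.
Most parsimonious ingroup topology: ((Cyanops,Ceratax),(Rhizella,Acroellus)).
Changes per character on this tree: C1: 1; C2: 1; C3: 1; C4: 1.
Total = 4.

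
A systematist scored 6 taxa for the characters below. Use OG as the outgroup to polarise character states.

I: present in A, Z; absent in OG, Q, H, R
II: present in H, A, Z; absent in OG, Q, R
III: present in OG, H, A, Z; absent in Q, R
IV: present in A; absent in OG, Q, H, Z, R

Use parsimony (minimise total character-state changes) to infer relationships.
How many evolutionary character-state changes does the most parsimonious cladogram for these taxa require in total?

Character polarity is set by the outgroup: the derived state is whichever differs from the outgroup's state, so for III the derived state is 'absent', and for the remaining characters it is 'present'.
I: derived state 'present' in A and Z only — synapomorphy for {A, Z}.
II (derived state 'present') is shared by A, H, and Z — a synapomorphy uniting that clade.
Only Q and R show the derived state 'absent' for III, supporting them as a clade.
IV (derived state 'present') is unique to A (autapomorphy; uninformative for grouping).
Most parsimonious ingroup topology: ((Q,R),(H,(A,Z))).
Changes per character on this tree: I: 1; II: 1; III: 1; IV: 1.
Total = 4.

4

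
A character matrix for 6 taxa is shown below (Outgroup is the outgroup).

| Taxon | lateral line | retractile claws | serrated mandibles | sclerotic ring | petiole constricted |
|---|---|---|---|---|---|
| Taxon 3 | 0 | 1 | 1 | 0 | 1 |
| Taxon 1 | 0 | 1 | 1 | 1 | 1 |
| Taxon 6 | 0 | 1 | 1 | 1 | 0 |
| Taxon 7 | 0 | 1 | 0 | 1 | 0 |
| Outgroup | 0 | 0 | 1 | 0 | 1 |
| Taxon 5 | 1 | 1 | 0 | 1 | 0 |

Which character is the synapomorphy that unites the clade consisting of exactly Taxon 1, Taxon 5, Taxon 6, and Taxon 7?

sclerotic ring

Character polarity is set by the outgroup: the derived state is whichever differs from the outgroup's state, so for serrated mandibles, petiole constricted the derived state is '0', and for the remaining characters it is '1'.
lateral line (derived state '1') is unique to Taxon 5 (autapomorphy; uninformative for grouping).
retractile claws (derived state '1') is shared by all ingroup taxa — unites the whole ingroup.
serrated mandibles (derived state '0') is shared by Taxon 5 and Taxon 7 — a synapomorphy uniting that clade.
Only Taxon 1, Taxon 5, Taxon 6, and Taxon 7 show the derived state '1' for sclerotic ring, supporting them as a clade.
Only Taxon 5, Taxon 6, and Taxon 7 show the derived state '0' for petiole constricted, supporting them as a clade.
Most parsimonious ingroup topology: ((Taxon 1,(Taxon 6,(Taxon 5,Taxon 7))),Taxon 3).
The clade {Taxon 1, Taxon 5, Taxon 6, Taxon 7} is supported by sclerotic ring: its derived state '1' occurs in exactly those taxa and in no other taxon (including the outgroup).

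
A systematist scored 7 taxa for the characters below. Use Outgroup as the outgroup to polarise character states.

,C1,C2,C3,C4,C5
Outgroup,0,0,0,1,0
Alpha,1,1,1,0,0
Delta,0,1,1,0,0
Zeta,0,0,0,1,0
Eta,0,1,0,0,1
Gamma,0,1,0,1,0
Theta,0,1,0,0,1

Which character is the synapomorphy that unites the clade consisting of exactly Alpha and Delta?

C3

Character polarity is set by the outgroup: the derived state is whichever differs from the outgroup's state, so for C4 the derived state is '0', and for the remaining characters it is '1'.
C1: derived state '1' in Alpha only — an autapomorphy, so it tells us nothing about relationships among taxa.
C2: derived state '1' in Alpha, Delta, Eta, Gamma, and Theta only — synapomorphy for {Alpha, Delta, Eta, Gamma, Theta}.
C3 (derived state '1') is shared by Alpha and Delta — a synapomorphy uniting that clade.
Only Alpha, Delta, Eta, and Theta show the derived state '0' for C4, supporting them as a clade.
C5: derived state '1' in Eta and Theta only — synapomorphy for {Eta, Theta}.
Most parsimonious ingroup topology: ((((Alpha,Delta),(Eta,Theta)),Gamma),Zeta).
The clade {Alpha, Delta} is supported by C3: its derived state '1' occurs in exactly those taxa and in no other taxon (including the outgroup).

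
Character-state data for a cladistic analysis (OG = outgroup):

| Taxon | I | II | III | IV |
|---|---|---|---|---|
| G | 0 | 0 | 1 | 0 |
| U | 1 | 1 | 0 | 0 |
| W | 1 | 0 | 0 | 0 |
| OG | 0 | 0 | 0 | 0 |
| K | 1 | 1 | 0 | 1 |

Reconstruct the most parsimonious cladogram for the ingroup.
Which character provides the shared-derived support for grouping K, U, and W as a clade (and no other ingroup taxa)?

The outgroup has state '0' for every character, so '1' is the derived state throughout.
Only K, U, and W show the derived state '1' for I, supporting them as a clade.
II: derived state '1' in K and U only — synapomorphy for {K, U}.
III (derived state '1') is unique to G (autapomorphy; uninformative for grouping).
IV (derived state '1') is unique to K (autapomorphy; uninformative for grouping).
Most parsimonious ingroup topology: ((W,(K,U)),G).
The clade {K, U, W} is supported by I: its derived state '1' occurs in exactly those taxa and in no other taxon (including the outgroup).

I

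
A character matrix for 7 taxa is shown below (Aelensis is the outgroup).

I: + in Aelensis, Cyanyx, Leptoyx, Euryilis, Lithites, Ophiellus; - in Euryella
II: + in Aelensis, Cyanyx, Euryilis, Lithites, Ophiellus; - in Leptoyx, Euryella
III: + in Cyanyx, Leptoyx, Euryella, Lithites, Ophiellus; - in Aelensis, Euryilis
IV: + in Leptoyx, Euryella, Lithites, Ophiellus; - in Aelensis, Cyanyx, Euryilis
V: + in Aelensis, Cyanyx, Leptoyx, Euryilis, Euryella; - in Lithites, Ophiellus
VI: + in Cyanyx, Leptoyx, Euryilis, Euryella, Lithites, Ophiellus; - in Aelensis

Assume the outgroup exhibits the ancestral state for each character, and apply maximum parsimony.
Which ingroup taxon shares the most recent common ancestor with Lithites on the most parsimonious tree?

Ophiellus

Character polarity is set by the outgroup: the derived state is whichever differs from the outgroup's state, so for I, II, V the derived state is '-', and for the remaining characters it is '+'.
I: derived state '-' in Euryella only — an autapomorphy, so it tells us nothing about relationships among taxa.
II (derived state '-') is shared by Euryella and Leptoyx — a synapomorphy uniting that clade.
III (derived state '+') is shared by Cyanyx, Euryella, Leptoyx, Lithites, and Ophiellus — a synapomorphy uniting that clade.
IV (derived state '+') is shared by Euryella, Leptoyx, Lithites, and Ophiellus — a synapomorphy uniting that clade.
V: derived state '-' in Lithites and Ophiellus only — synapomorphy for {Lithites, Ophiellus}.
All ingroup taxa share the derived state '+' for VI; it defines the ingroup but does not resolve relationships within it.
Most parsimonious ingroup topology: ((Cyanyx,((Leptoyx,Euryella),(Lithites,Ophiellus))),Euryilis).
Lithites and Ophiellus form a cherry on this tree, so they are sister taxa.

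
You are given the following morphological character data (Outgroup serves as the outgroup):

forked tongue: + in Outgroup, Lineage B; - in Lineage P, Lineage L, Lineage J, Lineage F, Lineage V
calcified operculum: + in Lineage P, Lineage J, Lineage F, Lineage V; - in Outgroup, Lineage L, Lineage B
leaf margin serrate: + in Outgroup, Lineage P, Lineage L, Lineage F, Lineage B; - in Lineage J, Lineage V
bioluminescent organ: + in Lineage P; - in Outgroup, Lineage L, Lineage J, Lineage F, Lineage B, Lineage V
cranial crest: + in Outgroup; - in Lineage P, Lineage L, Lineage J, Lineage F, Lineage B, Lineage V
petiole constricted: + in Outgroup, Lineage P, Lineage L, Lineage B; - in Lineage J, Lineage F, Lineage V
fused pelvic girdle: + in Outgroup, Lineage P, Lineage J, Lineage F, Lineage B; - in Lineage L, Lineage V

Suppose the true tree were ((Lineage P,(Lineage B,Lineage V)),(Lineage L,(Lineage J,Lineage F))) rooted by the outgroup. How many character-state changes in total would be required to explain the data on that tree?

Map each character onto ((Lineage P,(Lineage B,Lineage V)),(Lineage L,(Lineage J,Lineage F))) (rooted by Outgroup) and count the minimum state changes it requires (Fitch parsimony):
forked tongue: 2; calcified operculum: 3; leaf margin serrate: 2; bioluminescent organ: 1; cranial crest: 1; petiole constricted: 2; fused pelvic girdle: 2.
Total tree length = 13.

13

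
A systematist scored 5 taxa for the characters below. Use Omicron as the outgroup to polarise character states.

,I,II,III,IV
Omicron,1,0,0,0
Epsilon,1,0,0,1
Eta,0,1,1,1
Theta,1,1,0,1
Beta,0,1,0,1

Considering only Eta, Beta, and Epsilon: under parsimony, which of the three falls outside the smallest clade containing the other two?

Epsilon

Character polarity is set by the outgroup: the derived state is whichever differs from the outgroup's state, so for I the derived state is '0', and for the remaining characters it is '1'.
Only Beta and Eta show the derived state '0' for I, supporting them as a clade.
II: derived state '1' in Beta, Eta, and Theta only — synapomorphy for {Beta, Eta, Theta}.
III (derived state '1') is unique to Eta (autapomorphy; uninformative for grouping).
IV (derived state '1') is shared by all ingroup taxa — unites the whole ingroup.
Most parsimonious ingroup topology: (Epsilon,((Eta,Beta),Theta)).
Beta and Eta share a more recent common ancestor with each other than either does with Epsilon, so Epsilon is the least closely related of the three.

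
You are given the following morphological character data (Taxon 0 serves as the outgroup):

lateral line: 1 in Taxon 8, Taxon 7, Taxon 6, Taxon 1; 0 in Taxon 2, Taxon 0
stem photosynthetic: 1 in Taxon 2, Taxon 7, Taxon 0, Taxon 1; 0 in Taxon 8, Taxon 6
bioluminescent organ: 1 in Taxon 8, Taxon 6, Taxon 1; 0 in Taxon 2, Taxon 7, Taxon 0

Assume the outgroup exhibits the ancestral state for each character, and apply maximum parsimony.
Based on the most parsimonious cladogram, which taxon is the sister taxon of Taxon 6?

Character polarity is set by the outgroup: the derived state is whichever differs from the outgroup's state, so for stem photosynthetic the derived state is '0', and for the remaining characters it is '1'.
lateral line (derived state '1') is shared by Taxon 1, Taxon 6, Taxon 7, and Taxon 8 — a synapomorphy uniting that clade.
stem photosynthetic: derived state '0' in Taxon 6 and Taxon 8 only — synapomorphy for {Taxon 6, Taxon 8}.
bioluminescent organ: derived state '1' in Taxon 1, Taxon 6, and Taxon 8 only — synapomorphy for {Taxon 1, Taxon 6, Taxon 8}.
Most parsimonious ingroup topology: (Taxon 2,(Taxon 7,((Taxon 8,Taxon 6),Taxon 1))).
Taxon 6 and Taxon 8 form a cherry on this tree, so they are sister taxa.

Taxon 8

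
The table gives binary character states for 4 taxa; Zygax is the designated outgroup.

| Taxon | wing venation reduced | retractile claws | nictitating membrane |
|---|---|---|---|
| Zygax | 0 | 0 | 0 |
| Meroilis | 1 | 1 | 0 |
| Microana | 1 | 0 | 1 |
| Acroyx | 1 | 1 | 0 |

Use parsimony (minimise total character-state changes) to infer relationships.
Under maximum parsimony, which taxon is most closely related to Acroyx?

Meroilis

The outgroup has state '0' for every character, so '1' is the derived state throughout.
All ingroup taxa share the derived state '1' for wing venation reduced; it defines the ingroup but does not resolve relationships within it.
Only Acroyx and Meroilis show the derived state '1' for retractile claws, supporting them as a clade.
nictitating membrane (derived state '1') is unique to Microana (autapomorphy; uninformative for grouping).
Most parsimonious ingroup topology: ((Meroilis,Acroyx),Microana).
Acroyx and Meroilis form a cherry on this tree, so they are sister taxa.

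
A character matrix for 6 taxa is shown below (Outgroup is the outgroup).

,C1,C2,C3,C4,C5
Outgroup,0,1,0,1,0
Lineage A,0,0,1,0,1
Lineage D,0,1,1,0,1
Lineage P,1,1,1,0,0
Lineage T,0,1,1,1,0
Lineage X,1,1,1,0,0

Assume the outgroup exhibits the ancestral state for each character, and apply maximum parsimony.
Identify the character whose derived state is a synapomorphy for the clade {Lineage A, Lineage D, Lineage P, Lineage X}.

Character polarity is set by the outgroup: the derived state is whichever differs from the outgroup's state, so for C2, C4 the derived state is '0', and for the remaining characters it is '1'.
Only Lineage P and Lineage X show the derived state '1' for C1, supporting them as a clade.
C2: derived state '0' in Lineage A only — an autapomorphy, so it tells us nothing about relationships among taxa.
C3 (derived state '1') is shared by all ingroup taxa — unites the whole ingroup.
C4 (derived state '0') is shared by Lineage A, Lineage D, Lineage P, and Lineage X — a synapomorphy uniting that clade.
Only Lineage A and Lineage D show the derived state '1' for C5, supporting them as a clade.
Most parsimonious ingroup topology: (((Lineage A,Lineage D),(Lineage P,Lineage X)),Lineage T).
The clade {Lineage A, Lineage D, Lineage P, Lineage X} is supported by C4: its derived state '0' occurs in exactly those taxa and in no other taxon (including the outgroup).

C4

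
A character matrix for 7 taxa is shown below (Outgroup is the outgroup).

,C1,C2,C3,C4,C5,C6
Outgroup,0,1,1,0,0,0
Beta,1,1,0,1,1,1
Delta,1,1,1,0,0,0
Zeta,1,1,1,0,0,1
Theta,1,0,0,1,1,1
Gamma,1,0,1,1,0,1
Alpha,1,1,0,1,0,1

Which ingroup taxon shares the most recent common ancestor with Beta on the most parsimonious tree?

Theta

Character polarity is set by the outgroup: the derived state is whichever differs from the outgroup's state, so for C2, C3 the derived state is '0', and for the remaining characters it is '1'.
All ingroup taxa share the derived state '1' for C1; it defines the ingroup but does not resolve relationships within it.
C2 (state '0') occurs in Gamma and Theta but conflicts with the nesting implied by the other characters — most parsimoniously interpreted as homoplasy.
Only Alpha, Beta, and Theta show the derived state '0' for C3, supporting them as a clade.
Only Alpha, Beta, Gamma, and Theta show the derived state '1' for C4, supporting them as a clade.
C5: derived state '1' in Beta and Theta only — synapomorphy for {Beta, Theta}.
C6 (derived state '1') is shared by Alpha, Beta, Gamma, Theta, and Zeta — a synapomorphy uniting that clade.
Most parsimonious ingroup topology: (((((Beta,Theta),Alpha),Gamma),Zeta),Delta).
Beta and Theta form a cherry on this tree, so they are sister taxa.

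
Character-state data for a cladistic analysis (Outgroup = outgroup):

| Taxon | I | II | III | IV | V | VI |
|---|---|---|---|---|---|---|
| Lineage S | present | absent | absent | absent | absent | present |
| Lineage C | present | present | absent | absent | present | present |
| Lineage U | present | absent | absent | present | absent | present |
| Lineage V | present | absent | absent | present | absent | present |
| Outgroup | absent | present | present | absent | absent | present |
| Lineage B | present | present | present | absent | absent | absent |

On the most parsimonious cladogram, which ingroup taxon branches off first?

Lineage B

Character polarity is set by the outgroup: the derived state is whichever differs from the outgroup's state, so for II, III, VI the derived state is 'absent', and for the remaining characters it is 'present'.
All ingroup taxa share the derived state 'present' for I; it defines the ingroup but does not resolve relationships within it.
II (derived state 'absent') is shared by Lineage S, Lineage U, and Lineage V — a synapomorphy uniting that clade.
Only Lineage C, Lineage S, Lineage U, and Lineage V show the derived state 'absent' for III, supporting them as a clade.
Only Lineage U and Lineage V show the derived state 'present' for IV, supporting them as a clade.
V: derived state 'present' in Lineage C only — an autapomorphy, so it tells us nothing about relationships among taxa.
VI: derived state 'absent' in Lineage B only — an autapomorphy, so it tells us nothing about relationships among taxa.
Most parsimonious ingroup topology: ((((Lineage U,Lineage V),Lineage S),Lineage C),Lineage B).
Lineage B is sister to the clade containing all other ingroup taxa, so it is the earliest-diverging (most basal) ingroup lineage.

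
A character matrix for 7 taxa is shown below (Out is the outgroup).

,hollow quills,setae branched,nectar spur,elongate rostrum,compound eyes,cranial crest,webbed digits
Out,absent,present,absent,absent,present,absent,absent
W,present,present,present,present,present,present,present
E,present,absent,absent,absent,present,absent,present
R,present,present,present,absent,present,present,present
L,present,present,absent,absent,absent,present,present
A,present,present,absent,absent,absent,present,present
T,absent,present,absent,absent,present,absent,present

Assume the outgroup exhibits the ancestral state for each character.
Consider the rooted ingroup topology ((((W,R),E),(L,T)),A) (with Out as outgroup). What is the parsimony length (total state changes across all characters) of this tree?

Map each character onto ((((W,R),E),(L,T)),A) (rooted by Out) and count the minimum state changes it requires (Fitch parsimony):
hollow quills: 2; setae branched: 1; nectar spur: 1; elongate rostrum: 1; compound eyes: 2; cranial crest: 3; webbed digits: 1.
Total tree length = 11.

11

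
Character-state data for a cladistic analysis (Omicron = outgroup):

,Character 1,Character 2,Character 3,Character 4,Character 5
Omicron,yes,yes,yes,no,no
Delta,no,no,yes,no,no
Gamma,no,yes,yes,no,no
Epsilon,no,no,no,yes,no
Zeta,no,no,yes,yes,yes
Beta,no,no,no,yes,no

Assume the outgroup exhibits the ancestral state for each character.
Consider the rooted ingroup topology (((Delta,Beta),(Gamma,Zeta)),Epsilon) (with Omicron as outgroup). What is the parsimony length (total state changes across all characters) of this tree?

Map each character onto (((Delta,Beta),(Gamma,Zeta)),Epsilon) (rooted by Omicron) and count the minimum state changes it requires (Fitch parsimony):
Character 1: 1; Character 2: 2; Character 3: 2; Character 4: 3; Character 5: 1.
Total tree length = 9.

9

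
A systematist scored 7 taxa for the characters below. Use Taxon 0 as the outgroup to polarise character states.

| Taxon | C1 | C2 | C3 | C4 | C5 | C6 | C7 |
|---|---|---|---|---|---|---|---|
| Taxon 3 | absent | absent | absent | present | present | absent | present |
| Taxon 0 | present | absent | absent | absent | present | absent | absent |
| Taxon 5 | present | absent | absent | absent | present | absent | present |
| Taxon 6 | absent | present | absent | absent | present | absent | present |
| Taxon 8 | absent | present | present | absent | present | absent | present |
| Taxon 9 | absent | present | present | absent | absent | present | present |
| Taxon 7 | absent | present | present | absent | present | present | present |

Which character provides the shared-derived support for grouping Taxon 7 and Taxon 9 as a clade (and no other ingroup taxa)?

C6

Character polarity is set by the outgroup: the derived state is whichever differs from the outgroup's state, so for C1, C5 the derived state is 'absent', and for the remaining characters it is 'present'.
Only Taxon 3, Taxon 6, Taxon 7, Taxon 8, and Taxon 9 show the derived state 'absent' for C1, supporting them as a clade.
C2: derived state 'present' in Taxon 6, Taxon 7, Taxon 8, and Taxon 9 only — synapomorphy for {Taxon 6, Taxon 7, Taxon 8, Taxon 9}.
C3: derived state 'present' in Taxon 7, Taxon 8, and Taxon 9 only — synapomorphy for {Taxon 7, Taxon 8, Taxon 9}.
C4: derived state 'present' in Taxon 3 only — an autapomorphy, so it tells us nothing about relationships among taxa.
C5: derived state 'absent' in Taxon 9 only — an autapomorphy, so it tells us nothing about relationships among taxa.
Only Taxon 7 and Taxon 9 show the derived state 'present' for C6, supporting them as a clade.
All ingroup taxa share the derived state 'present' for C7; it defines the ingroup but does not resolve relationships within it.
Most parsimonious ingroup topology: (((((Taxon 9,Taxon 7),Taxon 8),Taxon 6),Taxon 3),Taxon 5).
The clade {Taxon 7, Taxon 9} is supported by C6: its derived state 'present' occurs in exactly those taxa and in no other taxon (including the outgroup).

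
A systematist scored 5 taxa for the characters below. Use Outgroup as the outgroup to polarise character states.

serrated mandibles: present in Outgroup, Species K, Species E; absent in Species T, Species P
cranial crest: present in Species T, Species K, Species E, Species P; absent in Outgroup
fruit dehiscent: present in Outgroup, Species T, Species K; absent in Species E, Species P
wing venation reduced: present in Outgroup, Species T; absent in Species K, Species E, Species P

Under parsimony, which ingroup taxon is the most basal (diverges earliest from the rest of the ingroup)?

Species T

Character polarity is set by the outgroup: the derived state is whichever differs from the outgroup's state, so for serrated mandibles, fruit dehiscent, wing venation reduced the derived state is 'absent', and for the remaining characters it is 'present'.
serrated mandibles (state 'absent') occurs in Species P and Species T but conflicts with the nesting implied by the other characters — most parsimoniously interpreted as homoplasy.
cranial crest (derived state 'present') is shared by all ingroup taxa — unites the whole ingroup.
fruit dehiscent: derived state 'absent' in Species E and Species P only — synapomorphy for {Species E, Species P}.
wing venation reduced (derived state 'absent') is shared by Species E, Species K, and Species P — a synapomorphy uniting that clade.
Most parsimonious ingroup topology: (Species T,(Species K,(Species E,Species P))).
Species T is sister to the clade containing all other ingroup taxa, so it is the earliest-diverging (most basal) ingroup lineage.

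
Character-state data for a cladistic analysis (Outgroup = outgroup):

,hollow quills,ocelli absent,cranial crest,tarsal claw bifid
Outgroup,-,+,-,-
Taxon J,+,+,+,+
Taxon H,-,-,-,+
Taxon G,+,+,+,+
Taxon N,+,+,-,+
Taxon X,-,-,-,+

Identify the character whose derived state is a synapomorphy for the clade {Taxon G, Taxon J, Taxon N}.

hollow quills

Character polarity is set by the outgroup: the derived state is whichever differs from the outgroup's state, so for ocelli absent the derived state is '-', and for the remaining characters it is '+'.
Only Taxon G, Taxon J, and Taxon N show the derived state '+' for hollow quills, supporting them as a clade.
ocelli absent: derived state '-' in Taxon H and Taxon X only — synapomorphy for {Taxon H, Taxon X}.
Only Taxon G and Taxon J show the derived state '+' for cranial crest, supporting them as a clade.
tarsal claw bifid (derived state '+') is shared by all ingroup taxa — unites the whole ingroup.
Most parsimonious ingroup topology: (((Taxon J,Taxon G),Taxon N),(Taxon H,Taxon X)).
The clade {Taxon G, Taxon J, Taxon N} is supported by hollow quills: its derived state '+' occurs in exactly those taxa and in no other taxon (including the outgroup).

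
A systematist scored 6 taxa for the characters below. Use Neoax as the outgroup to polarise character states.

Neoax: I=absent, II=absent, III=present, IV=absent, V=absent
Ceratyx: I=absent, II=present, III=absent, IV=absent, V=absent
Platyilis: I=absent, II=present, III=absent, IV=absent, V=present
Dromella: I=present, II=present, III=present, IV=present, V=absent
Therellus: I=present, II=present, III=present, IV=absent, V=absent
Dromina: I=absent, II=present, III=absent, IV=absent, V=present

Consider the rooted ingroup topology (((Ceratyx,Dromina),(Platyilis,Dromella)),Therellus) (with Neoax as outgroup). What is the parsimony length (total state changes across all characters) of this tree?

Map each character onto (((Ceratyx,Dromina),(Platyilis,Dromella)),Therellus) (rooted by Neoax) and count the minimum state changes it requires (Fitch parsimony):
I: 2; II: 1; III: 2; IV: 1; V: 2.
Total tree length = 8.

8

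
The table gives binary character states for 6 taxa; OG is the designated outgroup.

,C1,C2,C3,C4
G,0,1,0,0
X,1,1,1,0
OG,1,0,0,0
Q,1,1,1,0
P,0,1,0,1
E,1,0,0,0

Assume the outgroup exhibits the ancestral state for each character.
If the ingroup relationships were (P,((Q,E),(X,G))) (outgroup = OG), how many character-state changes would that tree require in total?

7

Map each character onto (P,((Q,E),(X,G))) (rooted by OG) and count the minimum state changes it requires (Fitch parsimony):
C1: 2; C2: 2; C3: 2; C4: 1.
Total tree length = 7.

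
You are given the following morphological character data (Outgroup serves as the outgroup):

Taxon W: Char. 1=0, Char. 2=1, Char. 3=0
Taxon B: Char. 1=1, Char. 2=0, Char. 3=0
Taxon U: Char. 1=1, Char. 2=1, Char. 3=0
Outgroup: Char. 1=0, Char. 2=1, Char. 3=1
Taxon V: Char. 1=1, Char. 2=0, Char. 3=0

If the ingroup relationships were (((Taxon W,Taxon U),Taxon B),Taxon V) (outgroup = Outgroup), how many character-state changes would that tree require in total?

5

Map each character onto (((Taxon W,Taxon U),Taxon B),Taxon V) (rooted by Outgroup) and count the minimum state changes it requires (Fitch parsimony):
Char. 1: 2; Char. 2: 2; Char. 3: 1.
Total tree length = 5.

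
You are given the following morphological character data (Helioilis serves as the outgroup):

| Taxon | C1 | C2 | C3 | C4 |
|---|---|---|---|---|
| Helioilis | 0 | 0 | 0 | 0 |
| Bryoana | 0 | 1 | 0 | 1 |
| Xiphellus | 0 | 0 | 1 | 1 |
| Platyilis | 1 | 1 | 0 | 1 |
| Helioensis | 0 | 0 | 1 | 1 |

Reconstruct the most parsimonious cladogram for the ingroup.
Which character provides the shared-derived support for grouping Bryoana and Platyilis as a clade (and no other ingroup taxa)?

C2

The outgroup has state '0' for every character, so '1' is the derived state throughout.
C1: derived state '1' in Platyilis only — an autapomorphy, so it tells us nothing about relationships among taxa.
Only Bryoana and Platyilis show the derived state '1' for C2, supporting them as a clade.
C3: derived state '1' in Helioensis and Xiphellus only — synapomorphy for {Helioensis, Xiphellus}.
C4 (derived state '1') is shared by all ingroup taxa — unites the whole ingroup.
Most parsimonious ingroup topology: ((Bryoana,Platyilis),(Xiphellus,Helioensis)).
The clade {Bryoana, Platyilis} is supported by C2: its derived state '1' occurs in exactly those taxa and in no other taxon (including the outgroup).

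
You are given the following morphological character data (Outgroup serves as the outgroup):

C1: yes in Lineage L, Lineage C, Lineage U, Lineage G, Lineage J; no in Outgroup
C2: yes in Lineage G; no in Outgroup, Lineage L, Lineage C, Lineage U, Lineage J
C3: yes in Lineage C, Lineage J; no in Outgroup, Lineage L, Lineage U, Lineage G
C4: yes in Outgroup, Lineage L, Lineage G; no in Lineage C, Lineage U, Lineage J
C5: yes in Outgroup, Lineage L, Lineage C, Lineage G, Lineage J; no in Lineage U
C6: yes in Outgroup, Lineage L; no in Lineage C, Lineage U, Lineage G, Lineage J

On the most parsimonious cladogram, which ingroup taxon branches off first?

Lineage L

Character polarity is set by the outgroup: the derived state is whichever differs from the outgroup's state, so for C4, C5, C6 the derived state is 'no', and for the remaining characters it is 'yes'.
C1 (derived state 'yes') is shared by all ingroup taxa — unites the whole ingroup.
C2 (derived state 'yes') is unique to Lineage G (autapomorphy; uninformative for grouping).
C3 (derived state 'yes') is shared by Lineage C and Lineage J — a synapomorphy uniting that clade.
C4 (derived state 'no') is shared by Lineage C, Lineage J, and Lineage U — a synapomorphy uniting that clade.
C5: derived state 'no' in Lineage U only — an autapomorphy, so it tells us nothing about relationships among taxa.
C6: derived state 'no' in Lineage C, Lineage G, Lineage J, and Lineage U only — synapomorphy for {Lineage C, Lineage G, Lineage J, Lineage U}.
Most parsimonious ingroup topology: (Lineage L,(((Lineage C,Lineage J),Lineage U),Lineage G)).
Lineage L is sister to the clade containing all other ingroup taxa, so it is the earliest-diverging (most basal) ingroup lineage.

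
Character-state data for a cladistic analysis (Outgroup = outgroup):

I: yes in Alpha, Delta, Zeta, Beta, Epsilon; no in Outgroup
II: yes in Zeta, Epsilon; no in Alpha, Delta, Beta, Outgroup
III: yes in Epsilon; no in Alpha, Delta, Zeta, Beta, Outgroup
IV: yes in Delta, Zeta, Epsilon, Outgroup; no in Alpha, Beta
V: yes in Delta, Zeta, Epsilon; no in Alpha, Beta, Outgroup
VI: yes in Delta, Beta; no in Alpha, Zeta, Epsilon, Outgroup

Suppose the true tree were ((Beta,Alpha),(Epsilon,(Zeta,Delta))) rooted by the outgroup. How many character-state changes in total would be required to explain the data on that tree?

8

Map each character onto ((Beta,Alpha),(Epsilon,(Zeta,Delta))) (rooted by Outgroup) and count the minimum state changes it requires (Fitch parsimony):
I: 1; II: 2; III: 1; IV: 1; V: 1; VI: 2.
Total tree length = 8.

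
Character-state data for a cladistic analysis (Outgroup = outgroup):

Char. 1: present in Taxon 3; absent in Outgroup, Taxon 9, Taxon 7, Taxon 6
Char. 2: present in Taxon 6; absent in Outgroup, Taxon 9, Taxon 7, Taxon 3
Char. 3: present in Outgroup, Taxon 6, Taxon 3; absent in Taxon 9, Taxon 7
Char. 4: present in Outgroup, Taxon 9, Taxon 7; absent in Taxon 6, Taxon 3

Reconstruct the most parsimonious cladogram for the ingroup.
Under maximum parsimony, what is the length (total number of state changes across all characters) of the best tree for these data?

4

Character polarity is set by the outgroup: the derived state is whichever differs from the outgroup's state, so for Char. 3, Char. 4 the derived state is 'absent', and for the remaining characters it is 'present'.
Char. 1 (derived state 'present') is unique to Taxon 3 (autapomorphy; uninformative for grouping).
Char. 2 (derived state 'present') is unique to Taxon 6 (autapomorphy; uninformative for grouping).
Char. 3: derived state 'absent' in Taxon 7 and Taxon 9 only — synapomorphy for {Taxon 7, Taxon 9}.
Only Taxon 3 and Taxon 6 show the derived state 'absent' for Char. 4, supporting them as a clade.
Most parsimonious ingroup topology: ((Taxon 9,Taxon 7),(Taxon 6,Taxon 3)).
Changes per character on this tree: Char. 1: 1; Char. 2: 1; Char. 3: 1; Char. 4: 1.
Total = 4.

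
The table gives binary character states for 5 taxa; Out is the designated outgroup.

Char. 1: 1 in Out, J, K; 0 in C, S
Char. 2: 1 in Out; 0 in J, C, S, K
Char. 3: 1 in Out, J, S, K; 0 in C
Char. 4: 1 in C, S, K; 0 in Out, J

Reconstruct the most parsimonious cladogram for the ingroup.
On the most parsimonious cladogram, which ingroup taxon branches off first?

Character polarity is set by the outgroup: the derived state is whichever differs from the outgroup's state, so for Char. 1, Char. 2, Char. 3 the derived state is '0', and for the remaining characters it is '1'.
Char. 1 (derived state '0') is shared by C and S — a synapomorphy uniting that clade.
Char. 2 (derived state '0') is shared by all ingroup taxa — unites the whole ingroup.
Char. 3 (derived state '0') is unique to C (autapomorphy; uninformative for grouping).
Only C, K, and S show the derived state '1' for Char. 4, supporting them as a clade.
Most parsimonious ingroup topology: (J,((C,S),K)).
J is sister to the clade containing all other ingroup taxa, so it is the earliest-diverging (most basal) ingroup lineage.

J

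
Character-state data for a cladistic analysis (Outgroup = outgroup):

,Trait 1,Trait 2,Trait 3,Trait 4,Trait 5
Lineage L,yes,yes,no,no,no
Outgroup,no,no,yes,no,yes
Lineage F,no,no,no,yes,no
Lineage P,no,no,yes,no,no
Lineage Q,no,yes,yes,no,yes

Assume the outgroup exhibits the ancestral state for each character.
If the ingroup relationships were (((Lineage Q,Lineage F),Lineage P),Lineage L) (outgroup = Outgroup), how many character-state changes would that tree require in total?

8

Map each character onto (((Lineage Q,Lineage F),Lineage P),Lineage L) (rooted by Outgroup) and count the minimum state changes it requires (Fitch parsimony):
Trait 1: 1; Trait 2: 2; Trait 3: 2; Trait 4: 1; Trait 5: 2.
Total tree length = 8.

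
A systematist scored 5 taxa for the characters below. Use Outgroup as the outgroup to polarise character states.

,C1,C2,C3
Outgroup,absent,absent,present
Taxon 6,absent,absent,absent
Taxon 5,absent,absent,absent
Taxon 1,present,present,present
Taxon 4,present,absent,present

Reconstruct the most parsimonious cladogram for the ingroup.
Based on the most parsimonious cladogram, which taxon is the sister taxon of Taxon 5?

Taxon 6

Character polarity is set by the outgroup: the derived state is whichever differs from the outgroup's state, so for C3 the derived state is 'absent', and for the remaining characters it is 'present'.
Only Taxon 1 and Taxon 4 show the derived state 'present' for C1, supporting them as a clade.
C2 (derived state 'present') is unique to Taxon 1 (autapomorphy; uninformative for grouping).
C3: derived state 'absent' in Taxon 5 and Taxon 6 only — synapomorphy for {Taxon 5, Taxon 6}.
Most parsimonious ingroup topology: ((Taxon 6,Taxon 5),(Taxon 1,Taxon 4)).
Taxon 5 and Taxon 6 form a cherry on this tree, so they are sister taxa.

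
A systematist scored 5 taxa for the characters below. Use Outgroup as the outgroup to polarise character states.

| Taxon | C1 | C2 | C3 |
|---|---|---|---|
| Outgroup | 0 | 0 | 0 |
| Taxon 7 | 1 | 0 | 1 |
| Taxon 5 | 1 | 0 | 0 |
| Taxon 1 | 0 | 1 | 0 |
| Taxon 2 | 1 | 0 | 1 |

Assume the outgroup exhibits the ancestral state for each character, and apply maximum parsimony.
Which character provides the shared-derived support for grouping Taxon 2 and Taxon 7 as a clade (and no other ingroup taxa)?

C3

The outgroup has state '0' for every character, so '1' is the derived state throughout.
Only Taxon 2, Taxon 5, and Taxon 7 show the derived state '1' for C1, supporting them as a clade.
C2: derived state '1' in Taxon 1 only — an autapomorphy, so it tells us nothing about relationships among taxa.
C3 (derived state '1') is shared by Taxon 2 and Taxon 7 — a synapomorphy uniting that clade.
Most parsimonious ingroup topology: (((Taxon 7,Taxon 2),Taxon 5),Taxon 1).
The clade {Taxon 2, Taxon 7} is supported by C3: its derived state '1' occurs in exactly those taxa and in no other taxon (including the outgroup).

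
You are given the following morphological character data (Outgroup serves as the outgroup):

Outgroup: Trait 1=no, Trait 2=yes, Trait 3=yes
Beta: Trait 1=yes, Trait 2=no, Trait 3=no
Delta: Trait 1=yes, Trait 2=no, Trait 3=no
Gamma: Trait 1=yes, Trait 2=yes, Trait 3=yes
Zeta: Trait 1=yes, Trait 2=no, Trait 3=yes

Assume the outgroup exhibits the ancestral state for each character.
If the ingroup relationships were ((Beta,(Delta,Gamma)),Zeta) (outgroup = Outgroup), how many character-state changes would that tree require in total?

Map each character onto ((Beta,(Delta,Gamma)),Zeta) (rooted by Outgroup) and count the minimum state changes it requires (Fitch parsimony):
Trait 1: 1; Trait 2: 2; Trait 3: 2.
Total tree length = 5.

5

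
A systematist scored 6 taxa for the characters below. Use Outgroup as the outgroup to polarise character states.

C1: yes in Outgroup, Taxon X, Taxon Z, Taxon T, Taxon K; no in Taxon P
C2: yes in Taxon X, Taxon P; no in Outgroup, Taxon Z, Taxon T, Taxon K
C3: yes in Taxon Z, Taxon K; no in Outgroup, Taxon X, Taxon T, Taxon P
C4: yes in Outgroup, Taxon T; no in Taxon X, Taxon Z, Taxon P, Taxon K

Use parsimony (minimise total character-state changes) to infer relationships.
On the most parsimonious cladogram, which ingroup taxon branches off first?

Taxon T

Character polarity is set by the outgroup: the derived state is whichever differs from the outgroup's state, so for C1, C4 the derived state is 'no', and for the remaining characters it is 'yes'.
C1 (derived state 'no') is unique to Taxon P (autapomorphy; uninformative for grouping).
C2: derived state 'yes' in Taxon P and Taxon X only — synapomorphy for {Taxon P, Taxon X}.
Only Taxon K and Taxon Z show the derived state 'yes' for C3, supporting them as a clade.
C4 (derived state 'no') is shared by Taxon K, Taxon P, Taxon X, and Taxon Z — a synapomorphy uniting that clade.
Most parsimonious ingroup topology: (((Taxon Z,Taxon K),(Taxon X,Taxon P)),Taxon T).
Taxon T is sister to the clade containing all other ingroup taxa, so it is the earliest-diverging (most basal) ingroup lineage.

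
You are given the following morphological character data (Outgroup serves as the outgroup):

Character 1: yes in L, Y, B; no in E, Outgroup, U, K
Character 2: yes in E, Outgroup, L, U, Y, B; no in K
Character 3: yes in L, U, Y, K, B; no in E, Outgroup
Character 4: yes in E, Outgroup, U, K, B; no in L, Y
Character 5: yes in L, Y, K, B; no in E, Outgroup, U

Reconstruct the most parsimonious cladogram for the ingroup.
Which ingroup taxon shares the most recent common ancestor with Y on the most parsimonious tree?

L

Character polarity is set by the outgroup: the derived state is whichever differs from the outgroup's state, so for Character 2, Character 4 the derived state is 'no', and for the remaining characters it is 'yes'.
Character 1 (derived state 'yes') is shared by B, L, and Y — a synapomorphy uniting that clade.
Character 2: derived state 'no' in K only — an autapomorphy, so it tells us nothing about relationships among taxa.
Only B, K, L, U, and Y show the derived state 'yes' for Character 3, supporting them as a clade.
Only L and Y show the derived state 'no' for Character 4, supporting them as a clade.
Character 5: derived state 'yes' in B, K, L, and Y only — synapomorphy for {B, K, L, Y}.
Most parsimonious ingroup topology: (((K,((L,Y),B)),U),E).
Y and L form a cherry on this tree, so they are sister taxa.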